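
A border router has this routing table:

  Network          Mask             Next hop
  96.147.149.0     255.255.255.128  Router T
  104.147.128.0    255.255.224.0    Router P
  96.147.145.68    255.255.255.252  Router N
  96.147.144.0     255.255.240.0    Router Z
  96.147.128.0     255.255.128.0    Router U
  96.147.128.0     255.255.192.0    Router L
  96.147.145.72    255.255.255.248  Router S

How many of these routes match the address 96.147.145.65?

Prefixes containing 96.147.145.65:
  96.147.128.0/17 (96.147.128.0 - 96.147.255.255)
  96.147.128.0/18 (96.147.128.0 - 96.147.191.255)
  96.147.144.0/20 (96.147.144.0 - 96.147.159.255)
Total matching entries: 3.

3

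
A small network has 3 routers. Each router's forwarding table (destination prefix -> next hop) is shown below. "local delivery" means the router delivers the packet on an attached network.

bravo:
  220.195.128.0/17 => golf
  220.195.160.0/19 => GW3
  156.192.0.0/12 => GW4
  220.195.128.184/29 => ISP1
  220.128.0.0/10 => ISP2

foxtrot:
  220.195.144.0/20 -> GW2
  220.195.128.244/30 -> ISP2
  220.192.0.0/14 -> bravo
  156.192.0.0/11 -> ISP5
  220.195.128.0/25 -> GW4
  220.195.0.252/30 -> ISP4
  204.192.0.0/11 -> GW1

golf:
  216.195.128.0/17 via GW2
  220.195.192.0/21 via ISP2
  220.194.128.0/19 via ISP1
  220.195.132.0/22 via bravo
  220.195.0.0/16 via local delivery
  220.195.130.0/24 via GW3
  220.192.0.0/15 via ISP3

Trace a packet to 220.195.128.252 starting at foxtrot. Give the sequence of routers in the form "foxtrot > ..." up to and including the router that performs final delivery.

At foxtrot: longest match for 220.195.128.252 is 220.192.0.0/14 -> bravo
At bravo: longest match for 220.195.128.252 is 220.195.128.0/17 -> golf
At golf: longest match for 220.195.128.252 is 220.195.0.0/16 -> local delivery

foxtrot > bravo > golf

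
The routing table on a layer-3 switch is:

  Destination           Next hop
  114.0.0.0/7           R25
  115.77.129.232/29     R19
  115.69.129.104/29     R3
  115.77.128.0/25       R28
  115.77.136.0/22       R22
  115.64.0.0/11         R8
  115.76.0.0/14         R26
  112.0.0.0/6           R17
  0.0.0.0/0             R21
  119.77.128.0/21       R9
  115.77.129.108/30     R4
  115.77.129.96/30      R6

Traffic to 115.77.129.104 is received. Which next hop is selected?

Routes whose prefix contains 115.77.129.104:
  0.0.0.0/0 (default, matches everything) -> R21
  112.0.0.0/6 (112.0.0.0 - 115.255.255.255) -> R17
  114.0.0.0/7 (114.0.0.0 - 115.255.255.255) -> R25
  115.64.0.0/11 (115.64.0.0 - 115.95.255.255) -> R8
  115.76.0.0/14 (115.76.0.0 - 115.79.255.255) -> R26
More-specific entries that do NOT match:
  115.77.129.108/30 (115.77.129.108 - 115.77.129.111) does not contain 115.77.129.104
  115.77.129.96/30 (115.77.129.96 - 115.77.129.99) does not contain 115.77.129.104
  115.77.129.232/29 (115.77.129.232 - 115.77.129.239) does not contain 115.77.129.104
  115.69.129.104/29 (115.69.129.104 - 115.69.129.111) does not contain 115.77.129.104
  115.77.128.0/25 (115.77.128.0 - 115.77.128.127) does not contain 115.77.129.104
  115.77.136.0/22 (115.77.136.0 - 115.77.139.255) does not contain 115.77.129.104
  119.77.128.0/21 (119.77.128.0 - 119.77.135.255) does not contain 115.77.129.104
Longest matching prefix is /14 -> next hop R26.

R26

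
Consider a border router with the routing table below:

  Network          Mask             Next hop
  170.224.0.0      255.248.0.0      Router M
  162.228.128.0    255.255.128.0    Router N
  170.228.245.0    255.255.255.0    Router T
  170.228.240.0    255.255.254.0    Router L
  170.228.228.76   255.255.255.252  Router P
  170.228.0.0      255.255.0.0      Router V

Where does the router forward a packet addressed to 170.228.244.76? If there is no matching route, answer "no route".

Router V

Routes whose prefix contains 170.228.244.76:
  170.224.0.0/13 (170.224.0.0 - 170.231.255.255) -> Router M
  170.228.0.0/16 (170.228.0.0 - 170.228.255.255) -> Router V
More-specific entries that do NOT match:
  170.228.228.76/30 (170.228.228.76 - 170.228.228.79) does not contain 170.228.244.76
  170.228.245.0/24 (170.228.245.0 - 170.228.245.255) does not contain 170.228.244.76
  170.228.240.0/23 (170.228.240.0 - 170.228.241.255) does not contain 170.228.244.76
  162.228.128.0/17 (162.228.128.0 - 162.228.255.255) does not contain 170.228.244.76
Longest matching prefix is /16 -> next hop Router V.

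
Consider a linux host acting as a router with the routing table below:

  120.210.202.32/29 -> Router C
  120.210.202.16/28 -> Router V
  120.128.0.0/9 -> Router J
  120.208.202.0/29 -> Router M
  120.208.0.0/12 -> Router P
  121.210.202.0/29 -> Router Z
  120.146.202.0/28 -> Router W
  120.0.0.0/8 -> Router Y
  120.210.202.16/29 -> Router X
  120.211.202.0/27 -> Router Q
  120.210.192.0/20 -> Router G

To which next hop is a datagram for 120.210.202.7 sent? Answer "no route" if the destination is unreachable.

Router G

Routes whose prefix contains 120.210.202.7:
  120.0.0.0/8 (120.0.0.0 - 120.255.255.255) -> Router Y
  120.128.0.0/9 (120.128.0.0 - 120.255.255.255) -> Router J
  120.208.0.0/12 (120.208.0.0 - 120.223.255.255) -> Router P
  120.210.192.0/20 (120.210.192.0 - 120.210.207.255) -> Router G
More-specific entries that do NOT match:
  120.210.202.32/29 (120.210.202.32 - 120.210.202.39) does not contain 120.210.202.7
  120.208.202.0/29 (120.208.202.0 - 120.208.202.7) does not contain 120.210.202.7
  121.210.202.0/29 (121.210.202.0 - 121.210.202.7) does not contain 120.210.202.7
  120.210.202.16/29 (120.210.202.16 - 120.210.202.23) does not contain 120.210.202.7
  120.210.202.16/28 (120.210.202.16 - 120.210.202.31) does not contain 120.210.202.7
  120.146.202.0/28 (120.146.202.0 - 120.146.202.15) does not contain 120.210.202.7
  120.211.202.0/27 (120.211.202.0 - 120.211.202.31) does not contain 120.210.202.7
Longest matching prefix is /20 -> next hop Router G.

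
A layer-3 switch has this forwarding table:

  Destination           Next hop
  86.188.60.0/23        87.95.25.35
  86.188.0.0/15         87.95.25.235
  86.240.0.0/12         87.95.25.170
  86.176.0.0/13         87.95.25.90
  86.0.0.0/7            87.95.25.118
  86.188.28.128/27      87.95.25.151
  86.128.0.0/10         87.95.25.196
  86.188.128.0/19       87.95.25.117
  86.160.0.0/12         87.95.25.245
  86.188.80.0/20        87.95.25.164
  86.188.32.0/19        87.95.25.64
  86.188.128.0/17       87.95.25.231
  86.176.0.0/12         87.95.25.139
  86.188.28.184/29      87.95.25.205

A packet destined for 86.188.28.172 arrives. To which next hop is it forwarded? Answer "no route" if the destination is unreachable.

87.95.25.235

Routes whose prefix contains 86.188.28.172:
  86.0.0.0/7 (86.0.0.0 - 87.255.255.255) -> 87.95.25.118
  86.128.0.0/10 (86.128.0.0 - 86.191.255.255) -> 87.95.25.196
  86.176.0.0/12 (86.176.0.0 - 86.191.255.255) -> 87.95.25.139
  86.188.0.0/15 (86.188.0.0 - 86.189.255.255) -> 87.95.25.235
More-specific entries that do NOT match:
  86.188.28.184/29 (86.188.28.184 - 86.188.28.191) does not contain 86.188.28.172
  86.188.28.128/27 (86.188.28.128 - 86.188.28.159) does not contain 86.188.28.172
  86.188.60.0/23 (86.188.60.0 - 86.188.61.255) does not contain 86.188.28.172
  86.188.80.0/20 (86.188.80.0 - 86.188.95.255) does not contain 86.188.28.172
  86.188.128.0/19 (86.188.128.0 - 86.188.159.255) does not contain 86.188.28.172
  86.188.32.0/19 (86.188.32.0 - 86.188.63.255) does not contain 86.188.28.172
  86.188.128.0/17 (86.188.128.0 - 86.188.255.255) does not contain 86.188.28.172
Longest matching prefix is /15 -> next hop 87.95.25.235.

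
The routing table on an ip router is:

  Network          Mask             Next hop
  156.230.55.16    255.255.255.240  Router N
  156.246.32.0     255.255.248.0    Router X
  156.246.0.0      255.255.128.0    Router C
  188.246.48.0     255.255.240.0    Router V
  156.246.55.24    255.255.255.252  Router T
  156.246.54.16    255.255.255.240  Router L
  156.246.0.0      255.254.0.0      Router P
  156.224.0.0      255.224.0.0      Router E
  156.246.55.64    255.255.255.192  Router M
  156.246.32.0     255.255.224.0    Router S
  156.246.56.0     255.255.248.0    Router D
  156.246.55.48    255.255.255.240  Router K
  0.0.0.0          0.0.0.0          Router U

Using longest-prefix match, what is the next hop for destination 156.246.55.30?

Router S

Routes whose prefix contains 156.246.55.30:
  0.0.0.0/0 (default, matches everything) -> Router U
  156.224.0.0/11 (156.224.0.0 - 156.255.255.255) -> Router E
  156.246.0.0/15 (156.246.0.0 - 156.247.255.255) -> Router P
  156.246.0.0/17 (156.246.0.0 - 156.246.127.255) -> Router C
  156.246.32.0/19 (156.246.32.0 - 156.246.63.255) -> Router S
More-specific entries that do NOT match:
  156.246.55.24/30 (156.246.55.24 - 156.246.55.27) does not contain 156.246.55.30
  156.230.55.16/28 (156.230.55.16 - 156.230.55.31) does not contain 156.246.55.30
  156.246.54.16/28 (156.246.54.16 - 156.246.54.31) does not contain 156.246.55.30
  156.246.55.48/28 (156.246.55.48 - 156.246.55.63) does not contain 156.246.55.30
  156.246.55.64/26 (156.246.55.64 - 156.246.55.127) does not contain 156.246.55.30
  156.246.32.0/21 (156.246.32.0 - 156.246.39.255) does not contain 156.246.55.30
  156.246.56.0/21 (156.246.56.0 - 156.246.63.255) does not contain 156.246.55.30
  188.246.48.0/20 (188.246.48.0 - 188.246.63.255) does not contain 156.246.55.30
Longest matching prefix is /19 -> next hop Router S.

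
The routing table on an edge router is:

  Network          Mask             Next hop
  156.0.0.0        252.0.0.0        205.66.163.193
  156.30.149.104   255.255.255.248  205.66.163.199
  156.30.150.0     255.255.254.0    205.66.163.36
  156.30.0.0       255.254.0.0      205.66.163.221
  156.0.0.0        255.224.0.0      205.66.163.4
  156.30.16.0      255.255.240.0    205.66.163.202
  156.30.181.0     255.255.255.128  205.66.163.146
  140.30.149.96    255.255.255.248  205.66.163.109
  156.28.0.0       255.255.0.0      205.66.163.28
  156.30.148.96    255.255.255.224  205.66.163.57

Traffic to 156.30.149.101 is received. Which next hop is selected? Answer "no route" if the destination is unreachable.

Routes whose prefix contains 156.30.149.101:
  156.0.0.0/6 (156.0.0.0 - 159.255.255.255) -> 205.66.163.193
  156.0.0.0/11 (156.0.0.0 - 156.31.255.255) -> 205.66.163.4
  156.30.0.0/15 (156.30.0.0 - 156.31.255.255) -> 205.66.163.221
More-specific entries that do NOT match:
  156.30.149.104/29 (156.30.149.104 - 156.30.149.111) does not contain 156.30.149.101
  140.30.149.96/29 (140.30.149.96 - 140.30.149.103) does not contain 156.30.149.101
  156.30.148.96/27 (156.30.148.96 - 156.30.148.127) does not contain 156.30.149.101
  156.30.181.0/25 (156.30.181.0 - 156.30.181.127) does not contain 156.30.149.101
  156.30.150.0/23 (156.30.150.0 - 156.30.151.255) does not contain 156.30.149.101
  156.30.16.0/20 (156.30.16.0 - 156.30.31.255) does not contain 156.30.149.101
  156.28.0.0/16 (156.28.0.0 - 156.28.255.255) does not contain 156.30.149.101
Longest matching prefix is /15 -> next hop 205.66.163.221.

205.66.163.221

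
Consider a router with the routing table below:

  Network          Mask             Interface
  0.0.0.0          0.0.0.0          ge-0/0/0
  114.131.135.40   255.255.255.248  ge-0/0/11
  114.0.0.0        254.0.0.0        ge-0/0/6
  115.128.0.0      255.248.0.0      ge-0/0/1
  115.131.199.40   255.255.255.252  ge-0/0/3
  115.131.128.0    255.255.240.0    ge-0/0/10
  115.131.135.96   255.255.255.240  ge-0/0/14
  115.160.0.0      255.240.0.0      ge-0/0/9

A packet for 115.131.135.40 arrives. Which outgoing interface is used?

Routes whose prefix contains 115.131.135.40:
  0.0.0.0/0 (default, matches everything) -> ge-0/0/0
  114.0.0.0/7 (114.0.0.0 - 115.255.255.255) -> ge-0/0/6
  115.128.0.0/13 (115.128.0.0 - 115.135.255.255) -> ge-0/0/1
  115.131.128.0/20 (115.131.128.0 - 115.131.143.255) -> ge-0/0/10
More-specific entries that do NOT match:
  115.131.199.40/30 (115.131.199.40 - 115.131.199.43) does not contain 115.131.135.40
  114.131.135.40/29 (114.131.135.40 - 114.131.135.47) does not contain 115.131.135.40
  115.131.135.96/28 (115.131.135.96 - 115.131.135.111) does not contain 115.131.135.40
Longest matching prefix is /20 -> interface ge-0/0/10.

ge-0/0/10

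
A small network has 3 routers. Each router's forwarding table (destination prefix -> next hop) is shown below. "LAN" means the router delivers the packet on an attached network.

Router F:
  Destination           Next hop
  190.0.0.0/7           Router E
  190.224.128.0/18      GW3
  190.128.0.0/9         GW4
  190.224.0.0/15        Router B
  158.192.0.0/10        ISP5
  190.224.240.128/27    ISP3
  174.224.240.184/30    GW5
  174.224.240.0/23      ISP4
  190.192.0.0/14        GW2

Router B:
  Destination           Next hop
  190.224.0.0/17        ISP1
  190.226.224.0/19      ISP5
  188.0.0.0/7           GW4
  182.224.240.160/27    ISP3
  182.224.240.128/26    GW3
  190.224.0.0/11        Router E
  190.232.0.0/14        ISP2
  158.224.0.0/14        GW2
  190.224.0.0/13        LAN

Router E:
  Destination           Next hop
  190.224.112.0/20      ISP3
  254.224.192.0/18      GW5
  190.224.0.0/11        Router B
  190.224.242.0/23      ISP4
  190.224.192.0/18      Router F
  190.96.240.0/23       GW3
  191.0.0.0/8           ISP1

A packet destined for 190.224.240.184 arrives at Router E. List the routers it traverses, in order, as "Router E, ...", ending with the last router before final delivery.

At Router E: longest match for 190.224.240.184 is 190.224.192.0/18 -> Router F
At Router F: longest match for 190.224.240.184 is 190.224.0.0/15 -> Router B
At Router B: longest match for 190.224.240.184 is 190.224.0.0/13 -> LAN

Router E, Router F, Router B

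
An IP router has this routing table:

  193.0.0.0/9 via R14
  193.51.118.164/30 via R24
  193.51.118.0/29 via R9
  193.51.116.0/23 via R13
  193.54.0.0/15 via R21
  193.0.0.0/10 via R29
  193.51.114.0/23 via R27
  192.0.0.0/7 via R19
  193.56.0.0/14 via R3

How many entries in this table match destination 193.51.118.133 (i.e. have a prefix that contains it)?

3

Prefixes containing 193.51.118.133:
  192.0.0.0/7 (192.0.0.0 - 193.255.255.255)
  193.0.0.0/9 (193.0.0.0 - 193.127.255.255)
  193.0.0.0/10 (193.0.0.0 - 193.63.255.255)
Total matching entries: 3.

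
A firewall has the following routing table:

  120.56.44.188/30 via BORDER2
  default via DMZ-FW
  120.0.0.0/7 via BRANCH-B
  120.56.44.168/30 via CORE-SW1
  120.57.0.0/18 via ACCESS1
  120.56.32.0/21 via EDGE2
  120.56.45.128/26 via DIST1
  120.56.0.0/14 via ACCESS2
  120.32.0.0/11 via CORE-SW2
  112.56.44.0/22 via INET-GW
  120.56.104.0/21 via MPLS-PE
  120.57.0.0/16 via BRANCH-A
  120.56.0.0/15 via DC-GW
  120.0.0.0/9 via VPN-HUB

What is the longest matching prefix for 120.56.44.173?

120.56.0.0/15

Entries matching 120.56.44.173:
  0.0.0.0/0 (default, matches everything)
  120.0.0.0/7 (120.0.0.0 - 121.255.255.255)
  120.0.0.0/9 (120.0.0.0 - 120.127.255.255)
  120.32.0.0/11 (120.32.0.0 - 120.63.255.255)
  120.56.0.0/14 (120.56.0.0 - 120.59.255.255)
  120.56.0.0/15 (120.56.0.0 - 120.57.255.255)
Most specific is 120.56.0.0/15.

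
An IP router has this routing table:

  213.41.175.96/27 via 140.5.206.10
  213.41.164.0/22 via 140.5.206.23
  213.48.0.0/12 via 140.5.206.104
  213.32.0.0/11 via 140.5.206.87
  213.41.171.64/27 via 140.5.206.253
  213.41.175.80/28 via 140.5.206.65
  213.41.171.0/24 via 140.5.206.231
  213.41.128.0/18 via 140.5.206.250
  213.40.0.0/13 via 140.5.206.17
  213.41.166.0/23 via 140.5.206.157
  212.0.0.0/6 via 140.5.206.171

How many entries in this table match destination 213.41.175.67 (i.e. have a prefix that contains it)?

Prefixes containing 213.41.175.67:
  212.0.0.0/6 (212.0.0.0 - 215.255.255.255)
  213.32.0.0/11 (213.32.0.0 - 213.63.255.255)
  213.40.0.0/13 (213.40.0.0 - 213.47.255.255)
  213.41.128.0/18 (213.41.128.0 - 213.41.191.255)
Total matching entries: 4.

4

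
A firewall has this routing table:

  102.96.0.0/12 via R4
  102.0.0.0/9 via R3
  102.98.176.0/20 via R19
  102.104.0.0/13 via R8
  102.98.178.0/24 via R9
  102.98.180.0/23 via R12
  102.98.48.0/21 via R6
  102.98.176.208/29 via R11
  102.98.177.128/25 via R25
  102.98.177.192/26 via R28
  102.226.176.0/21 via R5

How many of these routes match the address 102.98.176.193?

Prefixes containing 102.98.176.193:
  102.0.0.0/9 (102.0.0.0 - 102.127.255.255)
  102.96.0.0/12 (102.96.0.0 - 102.111.255.255)
  102.98.176.0/20 (102.98.176.0 - 102.98.191.255)
Total matching entries: 3.

3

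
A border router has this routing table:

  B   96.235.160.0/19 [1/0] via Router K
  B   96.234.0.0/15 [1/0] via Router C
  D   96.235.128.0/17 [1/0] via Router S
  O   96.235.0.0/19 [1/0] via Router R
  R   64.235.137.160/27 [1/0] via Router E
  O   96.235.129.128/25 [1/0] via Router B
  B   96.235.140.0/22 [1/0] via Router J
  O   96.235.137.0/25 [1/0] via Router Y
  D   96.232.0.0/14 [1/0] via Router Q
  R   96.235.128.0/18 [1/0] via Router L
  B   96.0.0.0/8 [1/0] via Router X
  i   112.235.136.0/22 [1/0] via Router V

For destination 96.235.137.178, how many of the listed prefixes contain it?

5

Prefixes containing 96.235.137.178:
  96.0.0.0/8 (96.0.0.0 - 96.255.255.255)
  96.232.0.0/14 (96.232.0.0 - 96.235.255.255)
  96.234.0.0/15 (96.234.0.0 - 96.235.255.255)
  96.235.128.0/17 (96.235.128.0 - 96.235.255.255)
  96.235.128.0/18 (96.235.128.0 - 96.235.191.255)
Total matching entries: 5.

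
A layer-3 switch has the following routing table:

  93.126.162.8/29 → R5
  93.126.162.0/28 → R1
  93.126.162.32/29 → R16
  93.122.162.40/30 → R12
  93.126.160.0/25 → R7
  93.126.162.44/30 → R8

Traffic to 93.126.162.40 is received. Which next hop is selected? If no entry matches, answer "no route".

No entry's prefix contains 93.126.162.40; there is no default route.

no route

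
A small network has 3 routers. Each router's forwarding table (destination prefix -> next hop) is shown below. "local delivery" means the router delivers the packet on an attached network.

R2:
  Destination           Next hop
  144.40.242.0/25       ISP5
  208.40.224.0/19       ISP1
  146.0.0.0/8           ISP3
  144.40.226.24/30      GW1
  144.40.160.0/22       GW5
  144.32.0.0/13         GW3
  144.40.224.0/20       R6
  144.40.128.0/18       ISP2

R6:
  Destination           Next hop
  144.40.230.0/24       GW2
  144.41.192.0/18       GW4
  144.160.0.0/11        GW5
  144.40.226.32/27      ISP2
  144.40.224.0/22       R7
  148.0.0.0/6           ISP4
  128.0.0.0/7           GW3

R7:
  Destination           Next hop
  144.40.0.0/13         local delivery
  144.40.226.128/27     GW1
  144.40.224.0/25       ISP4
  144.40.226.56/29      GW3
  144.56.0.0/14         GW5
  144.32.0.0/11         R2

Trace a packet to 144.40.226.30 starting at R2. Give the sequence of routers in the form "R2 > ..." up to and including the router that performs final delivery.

R2 > R6 > R7

At R2: longest match for 144.40.226.30 is 144.40.224.0/20 -> R6
At R6: longest match for 144.40.226.30 is 144.40.224.0/22 -> R7
At R7: longest match for 144.40.226.30 is 144.40.0.0/13 -> local delivery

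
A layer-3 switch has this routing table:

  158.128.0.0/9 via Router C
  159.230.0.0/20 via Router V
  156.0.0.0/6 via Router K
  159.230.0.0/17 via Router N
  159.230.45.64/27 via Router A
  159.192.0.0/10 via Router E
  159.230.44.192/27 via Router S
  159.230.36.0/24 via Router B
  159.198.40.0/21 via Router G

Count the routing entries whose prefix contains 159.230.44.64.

Prefixes containing 159.230.44.64:
  156.0.0.0/6 (156.0.0.0 - 159.255.255.255)
  159.192.0.0/10 (159.192.0.0 - 159.255.255.255)
  159.230.0.0/17 (159.230.0.0 - 159.230.127.255)
Total matching entries: 3.

3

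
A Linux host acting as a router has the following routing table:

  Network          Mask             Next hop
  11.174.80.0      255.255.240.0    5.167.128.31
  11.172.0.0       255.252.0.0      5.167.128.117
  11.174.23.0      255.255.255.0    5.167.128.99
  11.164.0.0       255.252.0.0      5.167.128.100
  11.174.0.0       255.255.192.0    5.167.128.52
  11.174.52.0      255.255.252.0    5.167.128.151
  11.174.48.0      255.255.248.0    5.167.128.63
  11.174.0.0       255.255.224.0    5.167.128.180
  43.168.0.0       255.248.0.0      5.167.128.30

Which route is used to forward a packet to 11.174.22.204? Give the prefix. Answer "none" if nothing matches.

11.174.0.0/19

Entries matching 11.174.22.204:
  11.172.0.0/14 (11.172.0.0 - 11.175.255.255)
  11.174.0.0/18 (11.174.0.0 - 11.174.63.255)
  11.174.0.0/19 (11.174.0.0 - 11.174.31.255)
Most specific is 11.174.0.0/19.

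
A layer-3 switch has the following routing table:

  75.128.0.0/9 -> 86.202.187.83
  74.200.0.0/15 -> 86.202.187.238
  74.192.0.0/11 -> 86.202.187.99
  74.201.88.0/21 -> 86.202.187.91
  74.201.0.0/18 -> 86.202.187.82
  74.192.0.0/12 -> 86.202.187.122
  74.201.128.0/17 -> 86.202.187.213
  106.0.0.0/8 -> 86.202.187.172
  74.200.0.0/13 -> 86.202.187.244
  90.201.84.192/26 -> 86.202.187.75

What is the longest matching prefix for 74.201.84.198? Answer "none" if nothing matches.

74.200.0.0/15

Entries matching 74.201.84.198:
  74.192.0.0/11 (74.192.0.0 - 74.223.255.255)
  74.192.0.0/12 (74.192.0.0 - 74.207.255.255)
  74.200.0.0/13 (74.200.0.0 - 74.207.255.255)
  74.200.0.0/15 (74.200.0.0 - 74.201.255.255)
Most specific is 74.200.0.0/15.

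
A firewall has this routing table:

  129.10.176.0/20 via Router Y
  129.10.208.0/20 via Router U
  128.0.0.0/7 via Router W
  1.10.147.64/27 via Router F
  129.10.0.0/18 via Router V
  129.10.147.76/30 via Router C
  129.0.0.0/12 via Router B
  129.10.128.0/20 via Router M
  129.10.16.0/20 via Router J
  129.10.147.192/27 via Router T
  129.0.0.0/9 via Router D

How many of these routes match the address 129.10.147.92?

3

Prefixes containing 129.10.147.92:
  128.0.0.0/7 (128.0.0.0 - 129.255.255.255)
  129.0.0.0/9 (129.0.0.0 - 129.127.255.255)
  129.0.0.0/12 (129.0.0.0 - 129.15.255.255)
Total matching entries: 3.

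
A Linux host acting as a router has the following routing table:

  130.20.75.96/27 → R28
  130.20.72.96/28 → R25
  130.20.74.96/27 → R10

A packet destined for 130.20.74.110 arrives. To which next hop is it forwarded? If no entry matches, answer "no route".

Routes whose prefix contains 130.20.74.110:
  130.20.74.96/27 (130.20.74.96 - 130.20.74.127) -> R10
More-specific entries that do NOT match:
  130.20.72.96/28 (130.20.72.96 - 130.20.72.111) does not contain 130.20.74.110
Longest matching prefix is /27 -> next hop R10.

R10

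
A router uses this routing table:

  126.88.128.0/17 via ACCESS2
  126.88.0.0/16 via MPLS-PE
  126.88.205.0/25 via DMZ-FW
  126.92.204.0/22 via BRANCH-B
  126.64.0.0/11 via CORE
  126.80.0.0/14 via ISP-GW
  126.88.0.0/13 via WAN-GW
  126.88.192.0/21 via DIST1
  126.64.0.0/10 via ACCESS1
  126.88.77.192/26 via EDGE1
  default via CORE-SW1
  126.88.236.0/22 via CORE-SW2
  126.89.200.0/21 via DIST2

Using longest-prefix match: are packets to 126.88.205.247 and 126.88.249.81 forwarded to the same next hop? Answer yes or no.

126.88.205.247: longest match 126.88.128.0/17 -> ACCESS2
126.88.249.81: longest match 126.88.128.0/17 -> ACCESS2

yes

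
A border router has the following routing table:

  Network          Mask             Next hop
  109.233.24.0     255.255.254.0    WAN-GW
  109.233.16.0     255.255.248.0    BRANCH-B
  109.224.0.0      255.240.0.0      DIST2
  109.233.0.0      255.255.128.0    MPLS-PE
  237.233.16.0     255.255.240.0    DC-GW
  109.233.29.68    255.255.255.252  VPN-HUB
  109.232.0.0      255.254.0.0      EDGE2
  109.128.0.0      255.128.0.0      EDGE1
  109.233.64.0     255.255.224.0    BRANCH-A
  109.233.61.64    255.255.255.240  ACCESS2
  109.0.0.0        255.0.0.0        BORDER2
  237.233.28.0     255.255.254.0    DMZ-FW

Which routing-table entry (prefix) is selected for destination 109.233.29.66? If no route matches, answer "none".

Entries matching 109.233.29.66:
  109.0.0.0/8 (109.0.0.0 - 109.255.255.255)
  109.128.0.0/9 (109.128.0.0 - 109.255.255.255)
  109.224.0.0/12 (109.224.0.0 - 109.239.255.255)
  109.232.0.0/15 (109.232.0.0 - 109.233.255.255)
  109.233.0.0/17 (109.233.0.0 - 109.233.127.255)
Most specific is 109.233.0.0/17.

109.233.0.0/17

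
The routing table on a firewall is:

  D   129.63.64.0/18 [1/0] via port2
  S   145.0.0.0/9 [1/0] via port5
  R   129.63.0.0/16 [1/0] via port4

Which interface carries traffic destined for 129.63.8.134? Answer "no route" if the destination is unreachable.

Routes whose prefix contains 129.63.8.134:
  129.63.0.0/16 (129.63.0.0 - 129.63.255.255) -> port4
More-specific entries that do NOT match:
  129.63.64.0/18 (129.63.64.0 - 129.63.127.255) does not contain 129.63.8.134
Longest matching prefix is /16 -> interface port4.

port4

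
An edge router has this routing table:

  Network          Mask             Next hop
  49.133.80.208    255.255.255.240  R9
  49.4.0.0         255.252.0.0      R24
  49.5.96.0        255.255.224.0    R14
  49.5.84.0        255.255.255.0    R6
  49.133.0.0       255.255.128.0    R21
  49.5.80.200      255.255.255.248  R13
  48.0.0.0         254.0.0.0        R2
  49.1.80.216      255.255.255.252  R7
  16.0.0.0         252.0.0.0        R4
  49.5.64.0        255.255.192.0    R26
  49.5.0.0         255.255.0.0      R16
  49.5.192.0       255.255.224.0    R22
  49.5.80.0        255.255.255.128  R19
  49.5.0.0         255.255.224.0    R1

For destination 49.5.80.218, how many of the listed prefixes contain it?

Prefixes containing 49.5.80.218:
  48.0.0.0/7 (48.0.0.0 - 49.255.255.255)
  49.4.0.0/14 (49.4.0.0 - 49.7.255.255)
  49.5.0.0/16 (49.5.0.0 - 49.5.255.255)
  49.5.64.0/18 (49.5.64.0 - 49.5.127.255)
Total matching entries: 4.

4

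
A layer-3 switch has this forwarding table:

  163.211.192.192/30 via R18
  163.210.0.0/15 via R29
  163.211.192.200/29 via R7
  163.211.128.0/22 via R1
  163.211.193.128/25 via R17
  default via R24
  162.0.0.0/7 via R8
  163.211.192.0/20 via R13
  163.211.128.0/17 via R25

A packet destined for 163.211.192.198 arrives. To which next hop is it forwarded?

Routes whose prefix contains 163.211.192.198:
  0.0.0.0/0 (default, matches everything) -> R24
  162.0.0.0/7 (162.0.0.0 - 163.255.255.255) -> R8
  163.210.0.0/15 (163.210.0.0 - 163.211.255.255) -> R29
  163.211.128.0/17 (163.211.128.0 - 163.211.255.255) -> R25
  163.211.192.0/20 (163.211.192.0 - 163.211.207.255) -> R13
More-specific entries that do NOT match:
  163.211.192.192/30 (163.211.192.192 - 163.211.192.195) does not contain 163.211.192.198
  163.211.192.200/29 (163.211.192.200 - 163.211.192.207) does not contain 163.211.192.198
  163.211.193.128/25 (163.211.193.128 - 163.211.193.255) does not contain 163.211.192.198
  163.211.128.0/22 (163.211.128.0 - 163.211.131.255) does not contain 163.211.192.198
Longest matching prefix is /20 -> next hop R13.

R13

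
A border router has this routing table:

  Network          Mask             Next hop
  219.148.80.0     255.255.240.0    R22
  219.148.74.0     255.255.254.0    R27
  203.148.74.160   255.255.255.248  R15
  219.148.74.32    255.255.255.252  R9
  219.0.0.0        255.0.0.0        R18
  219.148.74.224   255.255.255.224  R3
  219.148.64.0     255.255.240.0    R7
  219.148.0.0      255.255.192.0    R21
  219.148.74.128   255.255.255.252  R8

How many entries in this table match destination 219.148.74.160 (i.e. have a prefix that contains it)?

Prefixes containing 219.148.74.160:
  219.0.0.0/8 (219.0.0.0 - 219.255.255.255)
  219.148.64.0/20 (219.148.64.0 - 219.148.79.255)
  219.148.74.0/23 (219.148.74.0 - 219.148.75.255)
Total matching entries: 3.

3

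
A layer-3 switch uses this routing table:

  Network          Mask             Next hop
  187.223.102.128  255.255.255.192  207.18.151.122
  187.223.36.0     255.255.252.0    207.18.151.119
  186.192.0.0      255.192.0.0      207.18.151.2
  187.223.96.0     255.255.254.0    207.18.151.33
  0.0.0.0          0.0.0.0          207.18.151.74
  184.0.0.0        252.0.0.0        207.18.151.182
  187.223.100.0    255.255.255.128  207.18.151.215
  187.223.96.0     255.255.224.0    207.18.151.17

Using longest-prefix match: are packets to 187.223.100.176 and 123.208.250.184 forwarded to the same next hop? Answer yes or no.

187.223.100.176: longest match 187.223.96.0/19 -> 207.18.151.17
123.208.250.184: longest match 0.0.0.0/0 -> 207.18.151.74

no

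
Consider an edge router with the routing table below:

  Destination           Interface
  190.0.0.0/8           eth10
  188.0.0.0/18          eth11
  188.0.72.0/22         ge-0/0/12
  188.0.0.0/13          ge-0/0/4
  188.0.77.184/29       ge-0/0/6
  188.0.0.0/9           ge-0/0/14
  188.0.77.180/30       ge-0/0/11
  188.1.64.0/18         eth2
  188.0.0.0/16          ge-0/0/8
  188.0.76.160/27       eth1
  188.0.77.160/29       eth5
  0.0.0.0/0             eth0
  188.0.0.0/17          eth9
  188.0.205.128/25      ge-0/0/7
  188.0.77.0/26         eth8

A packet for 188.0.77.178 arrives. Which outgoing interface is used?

Routes whose prefix contains 188.0.77.178:
  0.0.0.0/0 (default, matches everything) -> eth0
  188.0.0.0/9 (188.0.0.0 - 188.127.255.255) -> ge-0/0/14
  188.0.0.0/13 (188.0.0.0 - 188.7.255.255) -> ge-0/0/4
  188.0.0.0/16 (188.0.0.0 - 188.0.255.255) -> ge-0/0/8
  188.0.0.0/17 (188.0.0.0 - 188.0.127.255) -> eth9
More-specific entries that do NOT match:
  188.0.77.180/30 (188.0.77.180 - 188.0.77.183) does not contain 188.0.77.178
  188.0.77.184/29 (188.0.77.184 - 188.0.77.191) does not contain 188.0.77.178
  188.0.77.160/29 (188.0.77.160 - 188.0.77.167) does not contain 188.0.77.178
  188.0.76.160/27 (188.0.76.160 - 188.0.76.191) does not contain 188.0.77.178
  188.0.77.0/26 (188.0.77.0 - 188.0.77.63) does not contain 188.0.77.178
  188.0.205.128/25 (188.0.205.128 - 188.0.205.255) does not contain 188.0.77.178
  188.0.72.0/22 (188.0.72.0 - 188.0.75.255) does not contain 188.0.77.178
  188.0.0.0/18 (188.0.0.0 - 188.0.63.255) does not contain 188.0.77.178
  188.1.64.0/18 (188.1.64.0 - 188.1.127.255) does not contain 188.0.77.178
Longest matching prefix is /17 -> interface eth9.

eth9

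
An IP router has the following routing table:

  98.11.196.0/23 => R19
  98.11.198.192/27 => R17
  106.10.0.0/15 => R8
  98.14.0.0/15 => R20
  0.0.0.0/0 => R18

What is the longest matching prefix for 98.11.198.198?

98.11.198.192/27

Entries matching 98.11.198.198:
  0.0.0.0/0 (default, matches everything)
  98.11.198.192/27 (98.11.198.192 - 98.11.198.223)
Most specific is 98.11.198.192/27.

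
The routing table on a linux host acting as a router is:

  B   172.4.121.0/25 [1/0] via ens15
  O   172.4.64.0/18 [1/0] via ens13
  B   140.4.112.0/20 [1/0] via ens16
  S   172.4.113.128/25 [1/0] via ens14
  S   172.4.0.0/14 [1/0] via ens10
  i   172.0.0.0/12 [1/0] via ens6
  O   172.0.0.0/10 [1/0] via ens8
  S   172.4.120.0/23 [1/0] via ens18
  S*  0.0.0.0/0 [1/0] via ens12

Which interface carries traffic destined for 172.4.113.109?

ens13

Routes whose prefix contains 172.4.113.109:
  0.0.0.0/0 (default, matches everything) -> ens12
  172.0.0.0/10 (172.0.0.0 - 172.63.255.255) -> ens8
  172.0.0.0/12 (172.0.0.0 - 172.15.255.255) -> ens6
  172.4.0.0/14 (172.4.0.0 - 172.7.255.255) -> ens10
  172.4.64.0/18 (172.4.64.0 - 172.4.127.255) -> ens13
More-specific entries that do NOT match:
  172.4.121.0/25 (172.4.121.0 - 172.4.121.127) does not contain 172.4.113.109
  172.4.113.128/25 (172.4.113.128 - 172.4.113.255) does not contain 172.4.113.109
  172.4.120.0/23 (172.4.120.0 - 172.4.121.255) does not contain 172.4.113.109
  140.4.112.0/20 (140.4.112.0 - 140.4.127.255) does not contain 172.4.113.109
Longest matching prefix is /18 -> interface ens13.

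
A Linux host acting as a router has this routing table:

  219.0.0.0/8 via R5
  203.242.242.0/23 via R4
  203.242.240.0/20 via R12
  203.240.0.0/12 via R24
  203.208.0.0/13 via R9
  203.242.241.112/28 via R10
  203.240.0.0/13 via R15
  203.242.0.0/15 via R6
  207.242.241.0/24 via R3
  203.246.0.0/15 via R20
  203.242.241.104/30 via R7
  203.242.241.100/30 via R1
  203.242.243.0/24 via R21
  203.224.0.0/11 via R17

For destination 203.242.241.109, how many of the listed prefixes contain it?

Prefixes containing 203.242.241.109:
  203.224.0.0/11 (203.224.0.0 - 203.255.255.255)
  203.240.0.0/12 (203.240.0.0 - 203.255.255.255)
  203.240.0.0/13 (203.240.0.0 - 203.247.255.255)
  203.242.0.0/15 (203.242.0.0 - 203.243.255.255)
  203.242.240.0/20 (203.242.240.0 - 203.242.255.255)
Total matching entries: 5.

5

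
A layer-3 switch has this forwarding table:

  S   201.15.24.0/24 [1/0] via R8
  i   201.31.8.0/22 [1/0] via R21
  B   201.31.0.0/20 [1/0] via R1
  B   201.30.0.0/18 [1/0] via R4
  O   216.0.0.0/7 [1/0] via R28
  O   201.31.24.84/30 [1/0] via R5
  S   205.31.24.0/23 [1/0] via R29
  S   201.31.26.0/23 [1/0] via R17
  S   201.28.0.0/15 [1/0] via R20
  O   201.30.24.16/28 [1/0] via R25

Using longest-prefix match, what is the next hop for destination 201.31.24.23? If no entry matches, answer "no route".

no route

No entry's prefix contains 201.31.24.23; there is no default route.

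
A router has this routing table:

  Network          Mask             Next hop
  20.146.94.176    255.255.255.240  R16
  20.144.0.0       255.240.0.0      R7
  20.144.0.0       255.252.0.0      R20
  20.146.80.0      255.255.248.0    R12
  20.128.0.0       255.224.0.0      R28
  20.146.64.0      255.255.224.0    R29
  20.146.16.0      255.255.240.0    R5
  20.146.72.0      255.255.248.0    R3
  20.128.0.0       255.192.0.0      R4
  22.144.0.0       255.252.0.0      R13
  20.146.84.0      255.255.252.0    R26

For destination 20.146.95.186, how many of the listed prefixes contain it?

5

Prefixes containing 20.146.95.186:
  20.128.0.0/10 (20.128.0.0 - 20.191.255.255)
  20.128.0.0/11 (20.128.0.0 - 20.159.255.255)
  20.144.0.0/12 (20.144.0.0 - 20.159.255.255)
  20.144.0.0/14 (20.144.0.0 - 20.147.255.255)
  20.146.64.0/19 (20.146.64.0 - 20.146.95.255)
Total matching entries: 5.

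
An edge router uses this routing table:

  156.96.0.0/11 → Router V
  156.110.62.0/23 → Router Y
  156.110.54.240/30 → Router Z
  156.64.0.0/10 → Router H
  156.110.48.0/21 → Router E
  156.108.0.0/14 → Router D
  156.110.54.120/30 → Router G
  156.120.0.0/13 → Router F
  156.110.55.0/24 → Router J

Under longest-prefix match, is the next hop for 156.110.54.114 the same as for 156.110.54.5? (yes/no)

156.110.54.114: longest match 156.110.48.0/21 -> Router E
156.110.54.5: longest match 156.110.48.0/21 -> Router E

yes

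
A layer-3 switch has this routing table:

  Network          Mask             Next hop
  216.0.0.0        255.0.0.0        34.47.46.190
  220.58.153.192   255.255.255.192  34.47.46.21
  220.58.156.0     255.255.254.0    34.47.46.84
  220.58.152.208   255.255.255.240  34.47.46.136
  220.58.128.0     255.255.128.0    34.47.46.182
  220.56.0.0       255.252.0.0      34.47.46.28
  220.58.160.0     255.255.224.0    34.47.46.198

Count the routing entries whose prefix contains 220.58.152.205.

Prefixes containing 220.58.152.205:
  220.56.0.0/14 (220.56.0.0 - 220.59.255.255)
  220.58.128.0/17 (220.58.128.0 - 220.58.255.255)
Total matching entries: 2.

2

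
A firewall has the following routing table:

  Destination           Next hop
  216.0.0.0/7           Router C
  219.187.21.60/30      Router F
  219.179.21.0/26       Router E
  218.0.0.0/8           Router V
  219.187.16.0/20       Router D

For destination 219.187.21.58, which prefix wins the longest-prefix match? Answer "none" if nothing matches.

Entries matching 219.187.21.58:
  219.187.16.0/20 (219.187.16.0 - 219.187.31.255)
Most specific is 219.187.16.0/20.

219.187.16.0/20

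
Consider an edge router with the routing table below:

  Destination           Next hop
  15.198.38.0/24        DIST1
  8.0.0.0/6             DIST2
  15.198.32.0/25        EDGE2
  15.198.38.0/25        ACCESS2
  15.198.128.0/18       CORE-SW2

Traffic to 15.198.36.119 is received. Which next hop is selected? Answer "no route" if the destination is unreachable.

no route

No entry's prefix contains 15.198.36.119; there is no default route.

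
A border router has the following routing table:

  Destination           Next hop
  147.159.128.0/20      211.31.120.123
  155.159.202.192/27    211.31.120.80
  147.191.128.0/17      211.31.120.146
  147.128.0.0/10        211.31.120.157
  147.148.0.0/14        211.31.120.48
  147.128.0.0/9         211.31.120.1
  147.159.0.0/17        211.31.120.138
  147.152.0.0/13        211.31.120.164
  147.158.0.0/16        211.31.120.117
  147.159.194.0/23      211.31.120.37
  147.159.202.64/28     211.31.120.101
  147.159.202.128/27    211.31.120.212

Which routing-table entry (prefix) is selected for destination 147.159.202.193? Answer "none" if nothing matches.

147.152.0.0/13

Entries matching 147.159.202.193:
  147.128.0.0/9 (147.128.0.0 - 147.255.255.255)
  147.128.0.0/10 (147.128.0.0 - 147.191.255.255)
  147.152.0.0/13 (147.152.0.0 - 147.159.255.255)
Most specific is 147.152.0.0/13.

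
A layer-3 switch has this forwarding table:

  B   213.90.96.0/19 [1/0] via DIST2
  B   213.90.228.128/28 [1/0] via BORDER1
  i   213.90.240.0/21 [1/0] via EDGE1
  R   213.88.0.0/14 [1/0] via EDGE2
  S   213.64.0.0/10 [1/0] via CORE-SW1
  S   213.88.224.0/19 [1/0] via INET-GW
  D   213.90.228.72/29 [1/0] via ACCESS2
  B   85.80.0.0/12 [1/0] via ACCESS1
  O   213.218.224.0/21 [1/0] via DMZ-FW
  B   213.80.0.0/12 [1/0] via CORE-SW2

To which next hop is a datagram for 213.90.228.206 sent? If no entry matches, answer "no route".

Routes whose prefix contains 213.90.228.206:
  213.64.0.0/10 (213.64.0.0 - 213.127.255.255) -> CORE-SW1
  213.80.0.0/12 (213.80.0.0 - 213.95.255.255) -> CORE-SW2
  213.88.0.0/14 (213.88.0.0 - 213.91.255.255) -> EDGE2
More-specific entries that do NOT match:
  213.90.228.72/29 (213.90.228.72 - 213.90.228.79) does not contain 213.90.228.206
  213.90.228.128/28 (213.90.228.128 - 213.90.228.143) does not contain 213.90.228.206
  213.90.240.0/21 (213.90.240.0 - 213.90.247.255) does not contain 213.90.228.206
  213.218.224.0/21 (213.218.224.0 - 213.218.231.255) does not contain 213.90.228.206
  213.90.96.0/19 (213.90.96.0 - 213.90.127.255) does not contain 213.90.228.206
  213.88.224.0/19 (213.88.224.0 - 213.88.255.255) does not contain 213.90.228.206
Longest matching prefix is /14 -> next hop EDGE2.

EDGE2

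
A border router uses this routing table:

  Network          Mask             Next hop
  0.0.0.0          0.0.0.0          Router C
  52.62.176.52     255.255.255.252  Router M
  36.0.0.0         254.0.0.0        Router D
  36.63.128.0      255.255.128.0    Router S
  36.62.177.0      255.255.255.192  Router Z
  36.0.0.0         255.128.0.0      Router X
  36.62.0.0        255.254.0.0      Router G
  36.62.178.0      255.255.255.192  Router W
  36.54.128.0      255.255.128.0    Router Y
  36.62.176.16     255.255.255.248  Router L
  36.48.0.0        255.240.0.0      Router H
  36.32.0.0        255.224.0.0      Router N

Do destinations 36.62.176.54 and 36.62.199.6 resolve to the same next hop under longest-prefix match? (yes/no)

yes

36.62.176.54: longest match 36.62.0.0/15 -> Router G
36.62.199.6: longest match 36.62.0.0/15 -> Router G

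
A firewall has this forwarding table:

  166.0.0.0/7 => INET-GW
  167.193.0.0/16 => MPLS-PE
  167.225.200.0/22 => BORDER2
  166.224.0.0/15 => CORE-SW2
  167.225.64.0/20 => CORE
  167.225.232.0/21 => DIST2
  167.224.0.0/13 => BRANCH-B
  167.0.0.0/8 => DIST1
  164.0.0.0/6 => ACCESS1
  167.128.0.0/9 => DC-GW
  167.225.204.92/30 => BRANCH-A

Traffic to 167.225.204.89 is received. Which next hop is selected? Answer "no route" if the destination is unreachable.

Routes whose prefix contains 167.225.204.89:
  164.0.0.0/6 (164.0.0.0 - 167.255.255.255) -> ACCESS1
  166.0.0.0/7 (166.0.0.0 - 167.255.255.255) -> INET-GW
  167.0.0.0/8 (167.0.0.0 - 167.255.255.255) -> DIST1
  167.128.0.0/9 (167.128.0.0 - 167.255.255.255) -> DC-GW
  167.224.0.0/13 (167.224.0.0 - 167.231.255.255) -> BRANCH-B
More-specific entries that do NOT match:
  167.225.204.92/30 (167.225.204.92 - 167.225.204.95) does not contain 167.225.204.89
  167.225.200.0/22 (167.225.200.0 - 167.225.203.255) does not contain 167.225.204.89
  167.225.232.0/21 (167.225.232.0 - 167.225.239.255) does not contain 167.225.204.89
  167.225.64.0/20 (167.225.64.0 - 167.225.79.255) does not contain 167.225.204.89
  167.193.0.0/16 (167.193.0.0 - 167.193.255.255) does not contain 167.225.204.89
  166.224.0.0/15 (166.224.0.0 - 166.225.255.255) does not contain 167.225.204.89
Longest matching prefix is /13 -> next hop BRANCH-B.

BRANCH-B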